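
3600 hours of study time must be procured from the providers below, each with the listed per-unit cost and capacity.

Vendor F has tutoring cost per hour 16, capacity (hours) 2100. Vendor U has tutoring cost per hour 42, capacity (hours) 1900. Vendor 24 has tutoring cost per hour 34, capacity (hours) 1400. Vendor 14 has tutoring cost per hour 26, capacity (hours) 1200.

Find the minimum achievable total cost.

75000

Cheapest first:
Vendor F at 16: take all 2100 hours → 1500 still needed.
Take 1200 from Vendor 14 at 26 → need 300 more.
Vendor 24 at 34: take 300 of its 1400 → requirement met.
Vendor U: unused.
Cost = 2100×16 + 1200×26 + 300×34 = 75000.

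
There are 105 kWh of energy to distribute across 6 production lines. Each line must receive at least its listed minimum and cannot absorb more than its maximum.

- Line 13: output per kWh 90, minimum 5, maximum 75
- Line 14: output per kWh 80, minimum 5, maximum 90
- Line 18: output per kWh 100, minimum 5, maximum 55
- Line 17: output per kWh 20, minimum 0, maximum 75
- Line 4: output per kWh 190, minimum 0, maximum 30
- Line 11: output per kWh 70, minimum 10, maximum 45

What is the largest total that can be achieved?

12750

Meeting every minimum uses 5+5+5+0+0+10 = 25 kWh, leaving 80.
Order the production lines by output per kWh: Line 4 190 > Line 18 100 > Line 13 90 > Line 14 80 > Line 11 70 > Line 17 20.
Line 4: +30 to 30 (cap) — 50 left.
Line 18 takes 50 more to reach its cap of 55 — 0 left.
Total = 90×5 + 80×5 + 100×55 + 190×30 + 70×10 = 12750.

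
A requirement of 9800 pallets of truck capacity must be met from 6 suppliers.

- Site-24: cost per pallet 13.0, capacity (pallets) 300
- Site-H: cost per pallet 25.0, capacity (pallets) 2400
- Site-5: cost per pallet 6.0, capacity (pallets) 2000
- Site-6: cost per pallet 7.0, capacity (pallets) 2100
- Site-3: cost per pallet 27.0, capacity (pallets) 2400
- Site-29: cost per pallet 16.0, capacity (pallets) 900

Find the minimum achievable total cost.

Cheapest first:
Take 2000 from Site-5 at 6.0 — need 7800 more.
Site-6 at 7.0: take all 2100 pallets — 5700 still needed.
Site-24 (13.0): use full 300 — 5400 pallets to go.
Take 900 from Site-29 at 16.0 — need 4500 more.
Take 2400 from Site-H at 25.0 — need 2100 more.
Site-3 at 27.0: take 2100 of its 2400 — requirement met.
Cost = 2000×6.0 + 2100×7.0 + 300×13.0 + 900×16.0 + 2400×25.0 + 2100×27.0 = 161700.

161700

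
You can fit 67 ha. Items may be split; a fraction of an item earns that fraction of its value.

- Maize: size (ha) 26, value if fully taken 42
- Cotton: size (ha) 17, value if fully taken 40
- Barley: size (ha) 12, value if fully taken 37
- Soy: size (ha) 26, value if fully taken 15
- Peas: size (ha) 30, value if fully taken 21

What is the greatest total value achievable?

Sort by value density: Barley 37/12≈3.08, Cotton 40/17≈2.35, Maize 42/26≈1.62, Peas 21/30≈0.7, Soy 15/26≈0.577.
Take all of Barley (12 ha, value 37) ; 55 ha left.
All 17 ha of Cotton fit (value 40) ; 38 remain.
Take all of Maize (26 ha, value 42) ; 12 ha left.
Only 12 ha remain; take 12/30 of Peas for value 21×12/30 = 8.4.
Total value = 127.4.

127.4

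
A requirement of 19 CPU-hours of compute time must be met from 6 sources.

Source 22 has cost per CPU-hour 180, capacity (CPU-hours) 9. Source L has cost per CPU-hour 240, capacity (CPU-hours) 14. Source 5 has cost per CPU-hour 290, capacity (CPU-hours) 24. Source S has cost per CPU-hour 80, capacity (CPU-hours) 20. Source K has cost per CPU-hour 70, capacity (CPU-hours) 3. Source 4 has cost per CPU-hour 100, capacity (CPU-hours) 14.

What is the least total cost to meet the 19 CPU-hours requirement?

1490

Use sources in increasing cost order.
Source K (70): use full 3 → 16 CPU-hours to go.
Take 16 from Source S at 80 to finish.
Source 4, Source 22, Source L, Source 5: unused.
Cost = 3×70 + 16×80 = 1490.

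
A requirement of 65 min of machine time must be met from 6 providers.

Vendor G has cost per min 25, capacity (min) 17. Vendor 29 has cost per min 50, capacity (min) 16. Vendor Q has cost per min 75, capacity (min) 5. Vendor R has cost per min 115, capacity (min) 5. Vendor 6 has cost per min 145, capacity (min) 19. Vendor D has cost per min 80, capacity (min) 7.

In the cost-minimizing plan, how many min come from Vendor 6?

15

Cheapest first:
Take 17 from Vendor G at 25 → need 48 more.
Vendor 29 (50): use full 16 → 32 min to go.
Take 5 from Vendor Q at 75 → need 27 more.
Take 7 from Vendor D at 80 → need 20 more.
Vendor R (115): use full 5 → 15 min to go.
Vendor 6 at 145: take 15 of its 19 → requirement met.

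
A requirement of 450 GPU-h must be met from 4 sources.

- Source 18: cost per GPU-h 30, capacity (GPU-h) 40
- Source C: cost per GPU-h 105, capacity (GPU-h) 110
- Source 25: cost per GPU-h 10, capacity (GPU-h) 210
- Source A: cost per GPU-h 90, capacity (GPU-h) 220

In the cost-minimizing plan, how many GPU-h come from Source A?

Fill from the cheapest source first.
Source 25 at 10: take all 210 GPU-h → 240 still needed.
Source 18 at 30: take all 40 GPU-h → 200 still needed.
Source A (90): take the remaining 200 → done.
Source C: unused.

200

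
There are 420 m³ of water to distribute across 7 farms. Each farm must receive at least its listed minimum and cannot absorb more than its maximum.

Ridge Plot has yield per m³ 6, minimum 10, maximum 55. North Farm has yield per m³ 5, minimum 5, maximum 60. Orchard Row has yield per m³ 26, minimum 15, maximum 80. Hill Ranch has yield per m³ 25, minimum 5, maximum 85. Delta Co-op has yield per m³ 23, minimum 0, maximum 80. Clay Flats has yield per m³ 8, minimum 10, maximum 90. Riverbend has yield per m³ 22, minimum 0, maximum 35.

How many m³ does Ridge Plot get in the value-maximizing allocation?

45

Meeting every minimum uses 10+5+15+5+0+10+0 = 45 m³, leaving 375.
Highest yield per m³ first: Orchard Row 26 > Hill Ranch 25 > Delta Co-op 23 > Riverbend 22 > Clay Flats 8 > Ridge Plot 6 > North Farm 5.
Orchard Row: +65 to 80 (cap) ; 310 left.
Hill Ranch takes 80 more to reach its cap of 85 ; 230 left.
Delta Co-op: +80 to 80 (cap) ; 150 left.
Riverbend takes 35 more to reach its cap of 35 ; 115 left.
Give Clay Flats 80 more to hit its cap of 90 ; 35 left.
Ridge Plot: +35 (room for 45) → 45. Pool exhausted.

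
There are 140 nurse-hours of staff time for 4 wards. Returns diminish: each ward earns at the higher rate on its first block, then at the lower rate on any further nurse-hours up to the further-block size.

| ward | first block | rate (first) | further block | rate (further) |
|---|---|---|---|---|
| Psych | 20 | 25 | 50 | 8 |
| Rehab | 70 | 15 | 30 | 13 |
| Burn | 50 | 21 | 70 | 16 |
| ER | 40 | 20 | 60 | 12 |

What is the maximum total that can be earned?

2830

Rank every tier by rate: Psych/T1 25 > Burn/T1 21 > ER/T1 20 > Burn/T2 16 > Rehab/T1 15 > Rehab/T2 13 > ER/T2 12 > Psych/T2 8.
Psych T1 at 25: fill all 20 → 120 left.
Burn T1 at 21: fill all 50 → 70 left.
ER T1 at 20: fill all 40 → 30 left.
Burn/T2: +30 of 70 at 16; pool empty.
Total = 25×20 + 21×50 + 20×40 + 16×30 = 2830.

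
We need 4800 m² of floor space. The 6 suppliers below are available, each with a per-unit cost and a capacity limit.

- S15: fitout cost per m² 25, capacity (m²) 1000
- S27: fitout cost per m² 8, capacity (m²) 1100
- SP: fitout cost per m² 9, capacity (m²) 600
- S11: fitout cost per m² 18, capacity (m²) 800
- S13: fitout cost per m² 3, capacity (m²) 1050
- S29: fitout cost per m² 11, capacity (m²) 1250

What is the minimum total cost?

45500

Fill from the cheapest supplier first.
S13 (3): use full 1050 — 3750 m² to go.
S27 at 8: take all 1100 m² — 2650 still needed.
SP at 9: take all 600 m² — 2050 still needed.
S29 (11): use full 1250 — 800 m² to go.
S11 at 18: take all 800 m² — 0 still needed.
S15: unused.
Cost = 1050×3 + 1100×8 + 600×9 + 1250×11 + 800×18 = 45500.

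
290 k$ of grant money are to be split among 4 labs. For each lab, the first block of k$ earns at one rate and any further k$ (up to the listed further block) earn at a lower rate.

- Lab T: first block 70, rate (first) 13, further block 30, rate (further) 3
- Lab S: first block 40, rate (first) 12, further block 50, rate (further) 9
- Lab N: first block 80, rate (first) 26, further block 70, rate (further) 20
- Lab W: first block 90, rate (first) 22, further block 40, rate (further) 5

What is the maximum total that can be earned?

Order all 8 blocks by rate: Lab N/tier1 26 > Lab W/tier1 22 > Lab N/tier2 20 > Lab T/tier1 13 > Lab S/tier1 12 > Lab S/tier2 9 > Lab W/tier2 5 > Lab T/tier2 3.
Fill Lab N tier1 block (80 at 26) — 210 left.
Lab W/tier1 (22): +90 — 120 left.
Lab N/tier2 (20): +70 — 50 left.
50 remain; put them into Lab T tier1 at 13.
Total = 26×80 + 22×90 + 20×70 + 13×50 = 6110.

6110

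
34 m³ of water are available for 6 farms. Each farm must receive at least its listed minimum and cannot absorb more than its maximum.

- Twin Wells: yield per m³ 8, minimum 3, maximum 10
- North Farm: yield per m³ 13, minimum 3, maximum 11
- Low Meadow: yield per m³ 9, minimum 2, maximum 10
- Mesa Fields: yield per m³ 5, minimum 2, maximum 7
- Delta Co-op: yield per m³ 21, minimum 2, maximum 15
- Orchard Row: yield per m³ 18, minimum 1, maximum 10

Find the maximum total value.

568

Meeting every minimum uses 3+3+2+2+2+1 = 13 m³, leaving 21.
Highest yield per m³ first: Delta Co-op 21 > Orchard Row 18 > North Farm 13 > Low Meadow 9 > Twin Wells 8 > Mesa Fields 5.
Give Delta Co-op 13 more to hit its cap of 15 — 8 left.
Only 8 left; Orchard Row takes them to reach 9.
Total = 8×3 + 13×3 + 9×2 + 5×2 + 21×15 + 18×9 = 568.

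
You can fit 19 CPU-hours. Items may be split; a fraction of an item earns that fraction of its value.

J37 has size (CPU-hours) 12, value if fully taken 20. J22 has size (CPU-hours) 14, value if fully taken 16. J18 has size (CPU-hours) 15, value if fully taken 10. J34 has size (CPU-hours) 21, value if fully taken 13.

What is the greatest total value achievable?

28

Best value per unit of size first: J37 20/12≈1.67, J22 16/14≈1.14, J18 10/15≈0.667, J34 13/21≈0.619.
Take all of J37 (12 CPU-hours, value 20) ; 7 CPU-hours left.
Fill the last 7 CPU-hours with part of J22: 7/14 of it earns 8.
Total value = 28.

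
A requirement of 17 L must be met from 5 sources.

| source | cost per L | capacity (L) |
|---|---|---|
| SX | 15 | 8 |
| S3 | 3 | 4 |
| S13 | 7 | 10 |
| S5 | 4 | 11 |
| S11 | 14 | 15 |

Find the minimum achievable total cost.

Fill from the cheapest source first.
Take 4 from S3 at 3 → need 13 more.
S5 at 4: take all 11 L → 2 still needed.
S13 (7): take the remaining 2 → done.
S11, SX: unused.
Cost = 4×3 + 11×4 + 2×7 = 70.

70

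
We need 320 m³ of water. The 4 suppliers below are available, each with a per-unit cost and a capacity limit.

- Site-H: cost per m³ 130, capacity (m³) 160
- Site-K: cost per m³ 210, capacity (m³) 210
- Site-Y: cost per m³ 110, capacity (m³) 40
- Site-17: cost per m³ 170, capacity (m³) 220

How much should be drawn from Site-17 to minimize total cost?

Fill from the cheapest supplier first.
Site-Y at 110: take all 40 m³ ; 280 still needed.
Take 160 from Site-H at 130 ; need 120 more.
Take 120 from Site-17 at 170 to finish.
Site-K: unused.

120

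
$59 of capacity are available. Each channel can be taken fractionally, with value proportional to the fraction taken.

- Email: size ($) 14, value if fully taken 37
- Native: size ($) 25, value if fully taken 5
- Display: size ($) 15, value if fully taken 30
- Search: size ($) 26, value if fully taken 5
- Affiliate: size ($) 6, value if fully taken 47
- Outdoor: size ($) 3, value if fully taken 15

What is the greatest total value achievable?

Sort by value density: Affiliate 47/6≈7.83, Outdoor 15/3≈5, Email 37/14≈2.64, Display 30/15≈2, Native 5/25≈0.2, Search 5/26≈0.192.
Take all of Affiliate (6 $, value 47) ; 53 $ left.
Take all of Outdoor (3 $, value 15) ; 50 $ left.
All 14 $ of Email fit (value 37) ; 36 remain.
Take all of Display (15 $, value 30) ; 21 $ left.
Only 21 $ remain; take 21/25 of Native for value 5×21/25 = 4.2.
Total value = 133.2.

133.2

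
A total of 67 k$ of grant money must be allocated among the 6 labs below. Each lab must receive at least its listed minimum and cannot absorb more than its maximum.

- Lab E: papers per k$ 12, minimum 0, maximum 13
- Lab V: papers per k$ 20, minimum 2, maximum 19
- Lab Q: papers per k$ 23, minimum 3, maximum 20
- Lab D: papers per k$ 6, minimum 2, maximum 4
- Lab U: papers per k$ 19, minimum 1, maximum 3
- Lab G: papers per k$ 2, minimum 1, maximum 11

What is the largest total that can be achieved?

Meeting every minimum uses 0+2+3+2+1+1 = 9 k$, leaving 58.
Highest papers per k$ first: Lab Q 23 > Lab V 20 > Lab U 19 > Lab E 12 > Lab D 6 > Lab G 2.
Give Lab Q 17 more to hit its cap of 20 ; 41 left.
Give Lab V 17 more to hit its cap of 19 ; 24 left.
Give Lab U 2 more to hit its cap of 3 ; 22 left.
Lab E: +13 to 13 (cap) ; 9 left.
Lab D takes 2 more to reach its cap of 4 ; 7 left.
Only 7 left; Lab G takes them to reach 8.
Total = 12×13 + 20×19 + 23×20 + 6×4 + 19×3 + 2×8 = 1093.

1093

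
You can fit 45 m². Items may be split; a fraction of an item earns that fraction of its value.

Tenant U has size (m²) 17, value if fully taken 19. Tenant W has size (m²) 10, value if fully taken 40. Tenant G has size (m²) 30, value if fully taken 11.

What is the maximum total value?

Rank by value-to-size ratio: Tenant W 40/10≈4, Tenant U 19/17≈1.12, Tenant G 11/30≈0.367.
All 10 m² of Tenant W fit (value 40) → 35 remain.
Take all of Tenant U (17 m², value 19) → 18 m² left.
18 m² left: a 18/30 share of Tenant G gives 11×18/30 = 6.6.
Total value = 65.6.

65.6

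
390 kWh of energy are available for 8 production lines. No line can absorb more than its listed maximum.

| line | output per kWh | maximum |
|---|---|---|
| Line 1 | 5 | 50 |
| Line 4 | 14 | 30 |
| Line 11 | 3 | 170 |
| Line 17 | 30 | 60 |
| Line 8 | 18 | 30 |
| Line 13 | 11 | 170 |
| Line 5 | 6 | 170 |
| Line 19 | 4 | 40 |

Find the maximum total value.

Highest output per kWh first: Line 17 30 > Line 8 18 > Line 4 14 > Line 13 11 > Line 5 6 > Line 1 5 > Line 19 4 > Line 11 3.
Line 17 takes 60 to reach its cap of 60 — 330 left.
Line 8 takes 30 to reach its cap of 30 — 300 left.
Give Line 4 30 to hit its cap of 30 — 270 left.
Give Line 13 170 to hit its cap of 170 — 100 left.
Line 5: +100 (room for 170) → 100. Pool exhausted.
Total = 14×30 + 30×60 + 18×30 + 11×170 + 6×100 = 5230.

5230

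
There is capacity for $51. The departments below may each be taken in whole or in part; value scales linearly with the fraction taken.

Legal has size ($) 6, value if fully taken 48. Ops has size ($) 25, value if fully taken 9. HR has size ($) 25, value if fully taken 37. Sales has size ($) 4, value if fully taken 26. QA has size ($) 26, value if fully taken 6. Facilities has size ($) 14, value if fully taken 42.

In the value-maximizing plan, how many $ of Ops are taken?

Sort by value density: Legal 48/6≈8, Sales 26/4≈6.5, Facilities 42/14≈3, HR 37/25≈1.48, Ops 9/25≈0.36, QA 6/26≈0.231.
Legal: take in full, 6 $ for value 48 — 45 left.
Sales: take in full, 4 $ for value 26 — 41 left.
All 14 $ of Facilities fit (value 42) — 27 remain.
HR: take in full, 25 $ for value 37 — 2 left.
Fill the last 2 $ with part of Ops: 2/25 of it earns 0.72.

2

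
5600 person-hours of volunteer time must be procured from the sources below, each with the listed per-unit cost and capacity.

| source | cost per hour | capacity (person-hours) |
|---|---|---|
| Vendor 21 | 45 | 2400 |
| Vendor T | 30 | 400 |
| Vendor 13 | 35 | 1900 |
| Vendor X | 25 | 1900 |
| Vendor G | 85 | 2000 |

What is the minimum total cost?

189000

Use sources in increasing cost order.
Vendor X (25): use full 1900 ; 3700 person-hours to go.
Vendor T at 30: take all 400 person-hours ; 3300 still needed.
Take 1900 from Vendor 13 at 35 ; need 1400 more.
Vendor 21 at 45: take 1400 of its 2400 ; requirement met.
Vendor G: unused.
Cost = 1900×25 + 400×30 + 1900×35 + 1400×45 = 189000.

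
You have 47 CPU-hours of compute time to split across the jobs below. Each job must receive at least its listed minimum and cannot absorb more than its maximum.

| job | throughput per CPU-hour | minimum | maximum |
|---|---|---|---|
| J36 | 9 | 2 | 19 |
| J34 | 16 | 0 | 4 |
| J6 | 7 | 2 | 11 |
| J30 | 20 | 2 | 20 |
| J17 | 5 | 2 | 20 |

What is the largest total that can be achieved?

Meeting every minimum uses 2+0+2+2+2 = 8 CPU-hours, leaving 39.
Order the jobs by throughput per CPU-hour: J30 20 > J34 16 > J36 9 > J6 7 > J17 5.
J30 takes 18 more to reach its cap of 20 → 21 left.
J34: +4 to 4 (cap) → 17 left.
J36: +17 to 19 (cap) → 0 left.
Total = 9×19 + 16×4 + 7×2 + 20×20 + 5×2 = 659.

659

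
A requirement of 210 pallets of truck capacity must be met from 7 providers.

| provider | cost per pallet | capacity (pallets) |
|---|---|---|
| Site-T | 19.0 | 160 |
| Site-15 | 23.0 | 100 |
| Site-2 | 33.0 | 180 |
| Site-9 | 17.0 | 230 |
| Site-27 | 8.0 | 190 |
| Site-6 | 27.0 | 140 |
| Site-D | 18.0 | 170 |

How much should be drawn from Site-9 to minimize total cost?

20

Fill from the cheapest provider first.
Take 190 from Site-27 at 8.0 — need 20 more.
Site-9 (17.0): take the remaining 20 — done.
Site-D, Site-T, Site-15, Site-6, Site-2: unused.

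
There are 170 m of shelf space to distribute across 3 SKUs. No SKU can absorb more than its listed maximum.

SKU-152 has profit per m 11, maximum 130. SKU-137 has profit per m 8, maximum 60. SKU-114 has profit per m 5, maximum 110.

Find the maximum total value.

Order the SKUs by profit per m: SKU-152 11 > SKU-137 8 > SKU-114 5.
SKU-152: +130 to 130 (cap) ; 40 left.
Only 40 left; SKU-137 takes them to reach 40.
Total = 11×130 + 8×40 = 1750.

1750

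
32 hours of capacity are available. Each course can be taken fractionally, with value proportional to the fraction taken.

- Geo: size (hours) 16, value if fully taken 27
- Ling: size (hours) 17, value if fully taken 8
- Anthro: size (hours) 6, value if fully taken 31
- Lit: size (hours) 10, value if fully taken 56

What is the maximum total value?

Rank by value-to-size ratio: Lit 56/10≈5.6, Anthro 31/6≈5.17, Geo 27/16≈1.69, Ling 8/17≈0.471.
Take all of Lit (10 hours, value 56) ; 22 hours left.
Take all of Anthro (6 hours, value 31) ; 16 hours left.
Take all of Geo (16 hours, value 27) ; 0 hours left.
Total value = 114.

114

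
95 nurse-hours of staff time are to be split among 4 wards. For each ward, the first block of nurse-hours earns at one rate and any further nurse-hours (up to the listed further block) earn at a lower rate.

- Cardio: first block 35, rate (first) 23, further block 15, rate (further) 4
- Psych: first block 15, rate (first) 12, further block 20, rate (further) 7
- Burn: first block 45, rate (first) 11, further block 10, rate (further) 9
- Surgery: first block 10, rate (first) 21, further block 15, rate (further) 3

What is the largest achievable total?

1580

Rank every tier by rate: Cardio/tier1 23 > Surgery/tier1 21 > Psych/tier1 12 > Burn/tier1 11 > Burn/tier2 9 > Psych/tier2 7 > Cardio/tier2 4 > Surgery/tier2 3.
Cardio/tier1 (23): +35 → 60 left.
Surgery/tier1 (21): +10 → 50 left.
Fill Psych tier1 block (15 at 12) → 35 left.
Burn tier1 at 11: only 35 left, fill 35.
Total = 23×35 + 21×10 + 12×15 + 11×35 = 1580.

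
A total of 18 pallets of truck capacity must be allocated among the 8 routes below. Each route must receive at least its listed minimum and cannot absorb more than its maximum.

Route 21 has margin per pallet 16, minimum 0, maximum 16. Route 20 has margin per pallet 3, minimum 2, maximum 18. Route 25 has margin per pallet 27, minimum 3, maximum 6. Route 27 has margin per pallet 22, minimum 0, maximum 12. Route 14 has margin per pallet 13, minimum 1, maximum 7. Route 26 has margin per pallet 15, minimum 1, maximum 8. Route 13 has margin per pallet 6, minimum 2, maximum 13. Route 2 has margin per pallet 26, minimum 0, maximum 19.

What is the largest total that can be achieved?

364

Meeting every minimum uses 0+2+3+0+1+1+2+0 = 9 pallets, leaving 9.
Order the routes by margin per pallet: Route 25 27 > Route 2 26 > Route 27 22 > Route 21 16 > Route 26 15 > Route 14 13 > Route 13 6 > Route 20 3.
Route 25 takes 3 more to reach its cap of 6 — 6 left.
Route 2: +6 (room for 19) → 6. Pool exhausted.
Total = 3×2 + 27×6 + 13×1 + 15×1 + 6×2 + 26×6 = 364.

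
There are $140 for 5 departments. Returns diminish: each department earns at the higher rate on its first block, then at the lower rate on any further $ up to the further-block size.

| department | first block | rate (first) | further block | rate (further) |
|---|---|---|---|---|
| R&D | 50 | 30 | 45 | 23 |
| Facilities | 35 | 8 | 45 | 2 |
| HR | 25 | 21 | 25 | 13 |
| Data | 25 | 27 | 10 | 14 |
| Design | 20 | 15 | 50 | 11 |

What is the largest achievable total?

3630

Treat each block as its own option and order by rate: R&D/T1 30 > Data/T1 27 > R&D/T2 23 > HR/T1 21 > Design/T1 15 > Data/T2 14 > HR/T2 13 > Design/T2 11 > Facilities/T1 8 > Facilities/T2 2.
Fill R&D T1 block (50 at 30) — 90 left.
Data/T1 (27): +25 — 65 left.
R&D/T2 (23): +45 — 20 left.
20 remain; put them into HR T1 at 21.
Total = 30×50 + 27×25 + 23×45 + 21×20 = 3630.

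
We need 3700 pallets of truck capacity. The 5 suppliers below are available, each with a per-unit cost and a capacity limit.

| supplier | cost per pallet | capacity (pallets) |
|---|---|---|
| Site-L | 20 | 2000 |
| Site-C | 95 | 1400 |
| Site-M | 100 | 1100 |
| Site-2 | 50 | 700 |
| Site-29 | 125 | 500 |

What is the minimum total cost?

170000

Cheapest first:
Take 2000 from Site-L at 20 — need 1700 more.
Site-2 (50): use full 700 — 1000 pallets to go.
Take 1000 from Site-C at 95 to finish.
Site-M, Site-29: unused.
Cost = 2000×20 + 700×50 + 1000×95 = 170000.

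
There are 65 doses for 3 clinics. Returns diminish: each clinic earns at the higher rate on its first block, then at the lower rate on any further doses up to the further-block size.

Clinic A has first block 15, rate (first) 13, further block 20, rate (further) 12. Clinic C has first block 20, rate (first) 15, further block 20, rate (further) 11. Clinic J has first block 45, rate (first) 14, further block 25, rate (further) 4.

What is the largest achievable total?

930

Rank every tier by rate: Clinic C/first 15 > Clinic J/first 14 > Clinic A/first 13 > Clinic A/second 12 > Clinic C/second 11 > Clinic J/second 4.
Clinic C first at 15: fill all 20 → 45 left.
Clinic J/first (14): +45 → 0 left.
Total = 15×20 + 14×45 = 930.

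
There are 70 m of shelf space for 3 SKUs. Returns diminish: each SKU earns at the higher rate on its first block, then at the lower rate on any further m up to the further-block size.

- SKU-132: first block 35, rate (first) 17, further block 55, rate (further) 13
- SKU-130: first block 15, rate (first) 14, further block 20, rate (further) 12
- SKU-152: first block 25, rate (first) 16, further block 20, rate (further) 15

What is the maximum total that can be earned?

1145

Order all 6 blocks by rate: SKU-132/tier1 17 > SKU-152/tier1 16 > SKU-152/tier2 15 > SKU-130/tier1 14 > SKU-132/tier2 13 > SKU-130/tier2 12.
Fill SKU-132 tier1 block (35 at 17) → 35 left.
Fill SKU-152 tier1 block (25 at 16) → 10 left.
SKU-152 tier2 at 15: only 10 left, fill 10.
Total = 17×35 + 16×25 + 15×10 = 1145.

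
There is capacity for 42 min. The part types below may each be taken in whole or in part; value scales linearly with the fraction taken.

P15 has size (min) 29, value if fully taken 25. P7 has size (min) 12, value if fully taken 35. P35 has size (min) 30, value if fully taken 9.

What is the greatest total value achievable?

Best value per unit of size first: P7 35/12≈2.92, P15 25/29≈0.862, P35 9/30≈0.3.
P7: take in full, 12 min for value 35 ; 30 left.
All 29 min of P15 fit (value 25) ; 1 remain.
Only 1 min remain; take 1/30 of P35 for value 9×1/30 = 0.3.
Total value = 60.3.

60.3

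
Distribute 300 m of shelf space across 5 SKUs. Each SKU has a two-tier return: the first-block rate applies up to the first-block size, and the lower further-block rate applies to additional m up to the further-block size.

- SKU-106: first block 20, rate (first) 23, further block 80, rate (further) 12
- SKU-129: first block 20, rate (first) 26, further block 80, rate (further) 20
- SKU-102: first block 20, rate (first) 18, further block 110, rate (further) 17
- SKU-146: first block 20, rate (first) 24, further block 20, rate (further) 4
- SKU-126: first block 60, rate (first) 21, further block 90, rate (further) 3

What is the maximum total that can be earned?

6040

Rank every tier by rate: SKU-129/T1 26 > SKU-146/T1 24 > SKU-106/T1 23 > SKU-126/T1 21 > SKU-129/T2 20 > SKU-102/T1 18 > SKU-102/T2 17 > SKU-106/T2 12 > SKU-146/T2 4 > SKU-126/T2 3.
SKU-129 T1 at 26: fill all 20 ; 280 left.
SKU-146/T1 (24): +20 ; 260 left.
SKU-106/T1 (23): +20 ; 240 left.
SKU-126/T1 (21): +60 ; 180 left.
SKU-129 T2 at 20: fill all 80 ; 100 left.
SKU-102/T1 (18): +20 ; 80 left.
80 remain; put them into SKU-102 T2 at 17.
Total = 26×20 + 24×20 + 23×20 + 21×60 + 20×80 + 18×20 + 17×80 = 6040.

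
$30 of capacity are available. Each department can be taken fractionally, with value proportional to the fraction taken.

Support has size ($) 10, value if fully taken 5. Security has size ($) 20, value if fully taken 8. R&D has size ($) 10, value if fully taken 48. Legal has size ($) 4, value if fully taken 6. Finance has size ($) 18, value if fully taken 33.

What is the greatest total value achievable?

Rank by value-to-size ratio: R&D 48/10≈4.8, Finance 33/18≈1.83, Legal 6/4≈1.5, Support 5/10≈0.5, Security 8/20≈0.4.
Take all of R&D (10 $, value 48) — 20 $ left.
All 18 $ of Finance fit (value 33) — 2 remain.
Only 2 $ remain; take 2/4 of Legal for value 6×2/4 = 3.
Total value = 84.

84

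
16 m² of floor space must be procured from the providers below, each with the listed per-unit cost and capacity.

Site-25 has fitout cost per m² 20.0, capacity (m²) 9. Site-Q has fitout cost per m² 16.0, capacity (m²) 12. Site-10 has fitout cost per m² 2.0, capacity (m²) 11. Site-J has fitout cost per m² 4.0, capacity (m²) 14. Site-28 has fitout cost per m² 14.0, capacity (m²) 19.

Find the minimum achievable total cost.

Use providers in increasing cost order.
Take 11 from Site-10 at 2.0 ; need 5 more.
Take 5 from Site-J at 4.0 to finish.
Site-28, Site-Q, Site-25: unused.
Cost = 11×2.0 + 5×4.0 = 42.

42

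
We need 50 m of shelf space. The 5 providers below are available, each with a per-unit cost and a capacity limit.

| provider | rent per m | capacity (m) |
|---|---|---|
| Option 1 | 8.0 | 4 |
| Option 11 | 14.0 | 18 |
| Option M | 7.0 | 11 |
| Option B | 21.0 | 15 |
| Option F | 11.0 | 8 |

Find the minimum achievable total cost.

638

Cheapest first:
Take 11 from Option M at 7.0 → need 39 more.
Option 1 (8.0): use full 4 → 35 m to go.
Option F at 11.0: take all 8 m → 27 still needed.
Take 18 from Option 11 at 14.0 → need 9 more.
Option B at 21.0: take 9 of its 15 → requirement met.
Cost = 11×7.0 + 4×8.0 + 8×11.0 + 18×14.0 + 9×21.0 = 638.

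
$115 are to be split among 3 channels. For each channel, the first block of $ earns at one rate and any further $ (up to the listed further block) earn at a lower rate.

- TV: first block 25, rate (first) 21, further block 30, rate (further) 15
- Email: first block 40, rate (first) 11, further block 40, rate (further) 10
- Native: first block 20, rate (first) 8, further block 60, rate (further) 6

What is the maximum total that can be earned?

Order all 6 blocks by rate: TV/tier1 21 > TV/tier2 15 > Email/tier1 11 > Email/tier2 10 > Native/tier1 8 > Native/tier2 6.
TV/tier1 (21): +25 → 90 left.
TV tier2 at 15: fill all 30 → 60 left.
Fill Email tier1 block (40 at 11) → 20 left.
Email/tier2: +20 of 40 at 10; pool empty.
Total = 21×25 + 15×30 + 11×40 + 10×20 = 1615.

1615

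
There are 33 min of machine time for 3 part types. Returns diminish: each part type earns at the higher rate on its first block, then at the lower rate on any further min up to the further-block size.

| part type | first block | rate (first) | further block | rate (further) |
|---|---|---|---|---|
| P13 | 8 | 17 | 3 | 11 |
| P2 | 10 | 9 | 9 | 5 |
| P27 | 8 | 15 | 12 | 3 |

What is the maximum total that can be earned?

Rank every tier by rate: P13/tier1 17 > P27/tier1 15 > P13/tier2 11 > P2/tier1 9 > P2/tier2 5 > P27/tier2 3.
P13 tier1 at 17: fill all 8 → 25 left.
P27 tier1 at 15: fill all 8 → 17 left.
Fill P13 tier2 block (3 at 11) → 14 left.
Fill P2 tier1 block (10 at 9) → 4 left.
P2 tier2 at 5: only 4 left, fill 4.
Total = 17×8 + 15×8 + 11×3 + 9×10 + 5×4 = 399.

399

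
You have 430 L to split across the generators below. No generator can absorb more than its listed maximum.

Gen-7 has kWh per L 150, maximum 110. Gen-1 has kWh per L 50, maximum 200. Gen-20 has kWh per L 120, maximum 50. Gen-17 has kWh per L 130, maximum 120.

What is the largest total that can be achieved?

Rank by kWh per L: Gen-7 150 > Gen-17 130 > Gen-20 120 > Gen-1 50.
Give Gen-7 110 to hit its cap of 110 ; 320 left.
Give Gen-17 120 to hit its cap of 120 ; 200 left.
Gen-20: +50 to 50 (cap) ; 150 left.
Gen-1 has room for 200 but only 150 remain, so it gets 150.
Total = 150×110 + 50×150 + 120×50 + 130×120 = 45600.

45600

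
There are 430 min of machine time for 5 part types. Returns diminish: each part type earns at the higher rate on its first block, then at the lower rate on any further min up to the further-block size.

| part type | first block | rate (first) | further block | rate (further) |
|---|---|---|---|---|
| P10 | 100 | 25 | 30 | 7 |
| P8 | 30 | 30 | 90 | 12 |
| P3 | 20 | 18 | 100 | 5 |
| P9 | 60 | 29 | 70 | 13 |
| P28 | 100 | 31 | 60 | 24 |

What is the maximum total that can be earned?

Rank every tier by rate: P28/tier1 31 > P8/tier1 30 > P9/tier1 29 > P10/tier1 25 > P28/tier2 24 > P3/tier1 18 > P9/tier2 13 > P8/tier2 12 > P10/tier2 7 > P3/tier2 5.
P28 tier1 at 31: fill all 100 → 330 left.
P8/tier1 (30): +30 → 300 left.
Fill P9 tier1 block (60 at 29) → 240 left.
P10/tier1 (25): +100 → 140 left.
Fill P28 tier2 block (60 at 24) → 80 left.
P3/tier1 (18): +20 → 60 left.
P9/tier2: +60 of 70 at 13; pool empty.
Total = 31×100 + 30×30 + 29×60 + 25×100 + 24×60 + 18×20 + 13×60 = 10820.

10820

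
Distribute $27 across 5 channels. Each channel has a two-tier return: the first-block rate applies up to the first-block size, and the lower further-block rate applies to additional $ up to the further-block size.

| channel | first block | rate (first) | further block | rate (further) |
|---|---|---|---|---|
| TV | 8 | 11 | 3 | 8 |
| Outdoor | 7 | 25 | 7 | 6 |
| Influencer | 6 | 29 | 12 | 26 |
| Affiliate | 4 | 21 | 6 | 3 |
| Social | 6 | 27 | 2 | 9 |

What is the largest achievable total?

723

Order all 10 blocks by rate: Influencer/tier1 29 > Social/tier1 27 > Influencer/tier2 26 > Outdoor/tier1 25 > Affiliate/tier1 21 > TV/tier1 11 > Social/tier2 9 > TV/tier2 8 > Outdoor/tier2 6 > Affiliate/tier2 3.
Fill Influencer tier1 block (6 at 29) → 21 left.
Social tier1 at 27: fill all 6 → 15 left.
Influencer/tier2 (26): +12 → 3 left.
3 remain; put them into Outdoor tier1 at 25.
Total = 29×6 + 27×6 + 26×12 + 25×3 = 723.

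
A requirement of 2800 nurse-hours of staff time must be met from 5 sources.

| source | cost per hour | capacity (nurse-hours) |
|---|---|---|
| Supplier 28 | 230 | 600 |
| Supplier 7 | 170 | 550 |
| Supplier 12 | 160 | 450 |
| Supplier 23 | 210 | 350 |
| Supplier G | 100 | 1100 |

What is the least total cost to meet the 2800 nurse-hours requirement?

Cheapest first:
Supplier G at 100: take all 1100 nurse-hours — 1700 still needed.
Take 450 from Supplier 12 at 160 — need 1250 more.
Supplier 7 at 170: take all 550 nurse-hours — 700 still needed.
Supplier 23 at 210: take all 350 nurse-hours — 350 still needed.
Supplier 28 at 230: take 350 of its 600 — requirement met.
Cost = 1100×100 + 450×160 + 550×170 + 350×210 + 350×230 = 429500.

429500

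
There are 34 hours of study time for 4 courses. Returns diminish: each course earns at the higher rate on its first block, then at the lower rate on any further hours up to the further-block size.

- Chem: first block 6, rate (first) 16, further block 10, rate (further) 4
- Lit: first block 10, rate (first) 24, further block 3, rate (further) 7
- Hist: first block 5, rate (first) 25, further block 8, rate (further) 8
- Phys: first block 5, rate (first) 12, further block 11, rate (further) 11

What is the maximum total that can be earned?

609

Treat each block as its own option and order by rate: Hist/T1 25 > Lit/T1 24 > Chem/T1 16 > Phys/T1 12 > Phys/T2 11 > Hist/T2 8 > Lit/T2 7 > Chem/T2 4.
Fill Hist T1 block (5 at 25) — 29 left.
Lit/T1 (24): +10 — 19 left.
Fill Chem T1 block (6 at 16) — 13 left.
Phys/T1 (12): +5 — 8 left.
Phys T2 at 11: only 8 left, fill 8.
Total = 25×5 + 24×10 + 16×6 + 12×5 + 11×8 = 609.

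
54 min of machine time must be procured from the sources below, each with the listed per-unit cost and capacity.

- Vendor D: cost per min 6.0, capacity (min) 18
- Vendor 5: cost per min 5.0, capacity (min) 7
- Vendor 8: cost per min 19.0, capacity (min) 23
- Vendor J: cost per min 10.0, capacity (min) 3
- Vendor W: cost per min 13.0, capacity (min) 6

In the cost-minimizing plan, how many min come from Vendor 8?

20

Use sources in increasing cost order.
Vendor 5 (5.0): use full 7 ; 47 min to go.
Vendor D (6.0): use full 18 ; 29 min to go.
Vendor J (10.0): use full 3 ; 26 min to go.
Vendor W at 13.0: take all 6 min ; 20 still needed.
Vendor 8 (19.0): take the remaining 20 ; done.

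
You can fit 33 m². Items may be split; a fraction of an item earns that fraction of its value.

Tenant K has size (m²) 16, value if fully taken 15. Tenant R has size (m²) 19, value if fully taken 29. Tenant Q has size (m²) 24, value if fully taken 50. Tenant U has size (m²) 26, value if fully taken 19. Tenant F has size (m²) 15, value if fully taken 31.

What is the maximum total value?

Rank by value-to-size ratio: Tenant Q 50/24≈2.08, Tenant F 31/15≈2.07, Tenant R 29/19≈1.53, Tenant K 15/16≈0.938, Tenant U 19/26≈0.731.
All 24 m² of Tenant Q fit (value 50) — 9 remain.
Only 9 m² remain; take 9/15 of Tenant F for value 31×9/15 = 18.6.
Total value = 68.6.

68.6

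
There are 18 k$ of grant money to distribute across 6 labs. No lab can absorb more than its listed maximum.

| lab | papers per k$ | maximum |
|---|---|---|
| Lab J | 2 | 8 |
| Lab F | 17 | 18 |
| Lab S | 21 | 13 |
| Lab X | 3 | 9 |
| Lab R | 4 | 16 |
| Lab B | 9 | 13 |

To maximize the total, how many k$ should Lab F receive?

5

Highest papers per k$ first: Lab S 21 > Lab F 17 > Lab B 9 > Lab R 4 > Lab X 3 > Lab J 2.
Lab S: +13 to 13 (cap) — 5 left.
Only 5 left; Lab F takes them to reach 5.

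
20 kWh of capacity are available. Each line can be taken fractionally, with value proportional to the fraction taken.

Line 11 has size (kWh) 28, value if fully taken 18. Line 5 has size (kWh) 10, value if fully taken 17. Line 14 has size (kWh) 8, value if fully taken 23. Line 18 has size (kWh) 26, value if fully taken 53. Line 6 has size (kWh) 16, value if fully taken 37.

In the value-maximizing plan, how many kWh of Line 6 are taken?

12

Best value per unit of size first: Line 14 23/8≈2.88, Line 6 37/16≈2.31, Line 18 53/26≈2.04, Line 5 17/10≈1.7, Line 11 18/28≈0.643.
All 8 kWh of Line 14 fit (value 23) — 12 remain.
Fill the last 12 kWh with part of Line 6: 12/16 of it earns 27.75.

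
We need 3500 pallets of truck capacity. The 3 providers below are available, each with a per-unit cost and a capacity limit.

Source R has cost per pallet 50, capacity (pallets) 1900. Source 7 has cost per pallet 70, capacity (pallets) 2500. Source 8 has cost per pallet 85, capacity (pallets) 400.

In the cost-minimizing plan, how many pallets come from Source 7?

1600

Use providers in increasing cost order.
Source R (50): use full 1900 — 1600 pallets to go.
Source 7 (70): take the remaining 1600 — done.
Source 8: unused.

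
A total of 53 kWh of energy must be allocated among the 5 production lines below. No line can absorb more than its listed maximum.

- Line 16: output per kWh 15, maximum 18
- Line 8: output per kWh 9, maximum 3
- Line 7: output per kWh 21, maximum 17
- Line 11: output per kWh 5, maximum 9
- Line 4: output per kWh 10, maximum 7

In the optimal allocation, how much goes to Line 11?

8

Highest output per kWh first: Line 7 21 > Line 16 15 > Line 4 10 > Line 8 9 > Line 11 5.
Line 7: +17 to 17 (cap) ; 36 left.
Line 16: +18 to 18 (cap) ; 18 left.
Line 4: +7 to 7 (cap) ; 11 left.
Give Line 8 3 to hit its cap of 3 ; 8 left.
Line 11: +8 (room for 9) → 8. Pool exhausted.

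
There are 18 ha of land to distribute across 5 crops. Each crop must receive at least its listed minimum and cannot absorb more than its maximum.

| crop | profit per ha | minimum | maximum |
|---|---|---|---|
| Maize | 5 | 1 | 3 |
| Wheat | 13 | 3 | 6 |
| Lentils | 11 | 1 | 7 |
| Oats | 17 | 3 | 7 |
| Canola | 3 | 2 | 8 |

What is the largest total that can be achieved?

230

Meeting every minimum uses 1+3+1+3+2 = 10 ha, leaving 8.
Rank by profit per ha: Oats 17 > Wheat 13 > Lentils 11 > Maize 5 > Canola 3.
Give Oats 4 more to hit its cap of 7 — 4 left.
Wheat takes 3 more to reach its cap of 6 — 1 left.
Lentils: +1 (room for 6) → 2. Pool exhausted.
Total = 5×1 + 13×6 + 11×2 + 17×7 + 3×2 = 230.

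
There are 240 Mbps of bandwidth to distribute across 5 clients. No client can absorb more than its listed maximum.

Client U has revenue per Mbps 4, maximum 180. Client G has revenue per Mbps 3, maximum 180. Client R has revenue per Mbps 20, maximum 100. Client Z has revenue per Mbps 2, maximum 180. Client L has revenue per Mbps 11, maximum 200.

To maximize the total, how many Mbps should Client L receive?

140

Order the clients by revenue per Mbps: Client R 20 > Client L 11 > Client U 4 > Client G 3 > Client Z 2.
Client R takes 100 to reach its cap of 100 → 140 left.
Only 140 left; Client L takes them to reach 140.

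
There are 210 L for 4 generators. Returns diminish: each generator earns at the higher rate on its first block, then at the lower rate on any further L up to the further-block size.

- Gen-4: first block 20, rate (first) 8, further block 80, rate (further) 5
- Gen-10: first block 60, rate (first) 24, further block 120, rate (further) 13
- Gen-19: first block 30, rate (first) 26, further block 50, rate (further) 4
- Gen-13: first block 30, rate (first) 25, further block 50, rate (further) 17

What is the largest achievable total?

Rank every tier by rate: Gen-19/first 26 > Gen-13/first 25 > Gen-10/first 24 > Gen-13/second 17 > Gen-10/second 13 > Gen-4/first 8 > Gen-4/second 5 > Gen-19/second 4.
Gen-19/first (26): +30 → 180 left.
Gen-13 first at 25: fill all 30 → 150 left.
Fill Gen-10 first block (60 at 24) → 90 left.
Gen-13/second (17): +50 → 40 left.
Gen-10/second: +40 of 120 at 13; pool empty.
Total = 26×30 + 25×30 + 24×60 + 17×50 + 13×40 = 4340.

4340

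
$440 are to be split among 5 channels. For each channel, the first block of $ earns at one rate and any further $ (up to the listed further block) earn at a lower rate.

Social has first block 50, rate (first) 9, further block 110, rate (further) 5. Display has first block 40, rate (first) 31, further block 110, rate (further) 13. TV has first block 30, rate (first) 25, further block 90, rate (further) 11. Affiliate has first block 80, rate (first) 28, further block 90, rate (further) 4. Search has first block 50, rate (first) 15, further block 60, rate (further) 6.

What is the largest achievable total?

Rank every tier by rate: Display/first 31 > Affiliate/first 28 > TV/first 25 > Search/first 15 > Display/second 13 > TV/second 11 > Social/first 9 > Search/second 6 > Social/second 5 > Affiliate/second 4.
Display/first (31): +40 — 400 left.
Fill Affiliate first block (80 at 28) — 320 left.
Fill TV first block (30 at 25) — 290 left.
Fill Search first block (50 at 15) — 240 left.
Fill Display second block (110 at 13) — 130 left.
TV second at 11: fill all 90 — 40 left.
Social first at 9: only 40 left, fill 40.
Total = 31×40 + 28×80 + 25×30 + 15×50 + 13×110 + 11×90 + 9×40 = 7760.

7760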